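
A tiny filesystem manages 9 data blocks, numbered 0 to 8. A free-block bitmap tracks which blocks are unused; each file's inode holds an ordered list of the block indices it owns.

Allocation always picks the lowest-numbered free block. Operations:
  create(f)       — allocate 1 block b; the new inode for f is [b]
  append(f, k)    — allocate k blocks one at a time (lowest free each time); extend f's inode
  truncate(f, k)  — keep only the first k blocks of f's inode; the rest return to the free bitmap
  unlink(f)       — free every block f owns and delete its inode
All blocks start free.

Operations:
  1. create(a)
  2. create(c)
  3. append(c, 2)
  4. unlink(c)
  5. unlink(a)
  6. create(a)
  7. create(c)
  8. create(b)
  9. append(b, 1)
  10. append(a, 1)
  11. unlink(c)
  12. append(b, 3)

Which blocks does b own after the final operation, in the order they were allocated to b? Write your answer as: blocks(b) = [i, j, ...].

  1. create(a)  ⇒  F........  {a→[0]}
  2. create(c)  ⇒  FF.......  {a→[0]; c→[1]}
  3. append(c, 2)  ⇒  FFFF.....  {a→[0]; c→[1, 2, 3]}
  4. unlink(c)  ⇒  F........  {a→[0]}
  5. unlink(a)  ⇒  .........  {}
  6. create(a)  ⇒  F........  {a→[0]}
  7. create(c)  ⇒  FF.......  {a→[0]; c→[1]}
  8. create(b)  ⇒  FFF......  {a→[0]; b→[2]; c→[1]}
  9. append(b, 1)  ⇒  FFFF.....  {a→[0]; b→[2, 3]; c→[1]}
  10. append(a, 1)  ⇒  FFFFF....  {a→[0, 4]; b→[2, 3]; c→[1]}
  11. unlink(c)  ⇒  F.FFF....  {a→[0, 4]; b→[2, 3]}
  12. append(b, 3)  ⇒  FFFFFFF..  {a→[0, 4]; b→[2, 3, 1, 5, 6]}

blocks(b) = [2, 3, 1, 5, 6]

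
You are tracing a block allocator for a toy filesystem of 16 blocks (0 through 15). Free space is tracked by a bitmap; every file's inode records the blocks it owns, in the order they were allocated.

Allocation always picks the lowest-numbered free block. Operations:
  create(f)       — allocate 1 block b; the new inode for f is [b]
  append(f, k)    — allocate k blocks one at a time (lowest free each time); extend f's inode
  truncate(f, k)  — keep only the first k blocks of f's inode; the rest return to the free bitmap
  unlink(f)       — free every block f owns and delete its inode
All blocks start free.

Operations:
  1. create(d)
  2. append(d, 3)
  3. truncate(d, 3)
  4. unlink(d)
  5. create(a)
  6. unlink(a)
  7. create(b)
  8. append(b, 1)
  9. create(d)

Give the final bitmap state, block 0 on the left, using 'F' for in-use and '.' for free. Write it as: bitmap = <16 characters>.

create(d): bitmap=F............... | d=[0]
append(d, 3): bitmap=FFFF............ | d=[0, 1, 2, 3]
truncate(d, 3): bitmap=FFF............. | d=[0, 1, 2]
unlink(d): bitmap=................ | 
create(a): bitmap=F............... | a=[0]
unlink(a): bitmap=................ | 
create(b): bitmap=F............... | b=[0]
append(b, 1): bitmap=FF.............. | b=[0, 1]
create(d): bitmap=FFF............. | b=[0, 1] d=[2]

bitmap = FFF.............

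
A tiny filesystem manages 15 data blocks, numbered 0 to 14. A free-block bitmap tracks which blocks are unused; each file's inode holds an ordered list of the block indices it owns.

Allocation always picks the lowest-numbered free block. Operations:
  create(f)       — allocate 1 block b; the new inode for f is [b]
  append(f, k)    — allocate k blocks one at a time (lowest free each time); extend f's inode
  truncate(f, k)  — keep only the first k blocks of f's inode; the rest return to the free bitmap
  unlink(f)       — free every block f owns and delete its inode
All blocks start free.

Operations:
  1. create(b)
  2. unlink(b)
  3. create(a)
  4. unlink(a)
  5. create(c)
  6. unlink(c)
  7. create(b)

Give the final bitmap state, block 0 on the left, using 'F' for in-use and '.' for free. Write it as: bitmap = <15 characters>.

bitmap = F..............

after create(b) → b:[0]  free=[F..............]
after unlink(b) →   free=[...............]
after create(a) → a:[0]  free=[F..............]
after unlink(a) →   free=[...............]
after create(c) → c:[0]  free=[F..............]
after unlink(c) →   free=[...............]
after create(b) → b:[0]  free=[F..............]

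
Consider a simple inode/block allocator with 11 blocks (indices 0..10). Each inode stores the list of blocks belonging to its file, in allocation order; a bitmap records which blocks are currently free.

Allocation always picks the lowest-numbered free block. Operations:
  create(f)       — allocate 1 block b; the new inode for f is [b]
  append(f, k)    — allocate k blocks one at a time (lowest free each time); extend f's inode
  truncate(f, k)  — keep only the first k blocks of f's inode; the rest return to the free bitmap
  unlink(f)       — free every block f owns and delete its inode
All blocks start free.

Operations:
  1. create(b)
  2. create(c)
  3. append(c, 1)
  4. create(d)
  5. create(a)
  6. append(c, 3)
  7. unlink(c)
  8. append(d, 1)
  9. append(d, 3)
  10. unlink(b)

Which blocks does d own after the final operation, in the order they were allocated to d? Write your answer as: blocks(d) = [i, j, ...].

create(b): bitmap=F.......... | b=[0]
create(c): bitmap=FF......... | b=[0] c=[1]
append(c, 1): bitmap=FFF........ | b=[0] c=[1, 2]
create(d): bitmap=FFFF....... | b=[0] c=[1, 2] d=[3]
create(a): bitmap=FFFFF...... | a=[4] b=[0] c=[1, 2] d=[3]
append(c, 3): bitmap=FFFFFFFF... | a=[4] b=[0] c=[1, 2, 5, 6, 7] d=[3]
unlink(c): bitmap=F..FF...... | a=[4] b=[0] d=[3]
append(d, 1): bitmap=FF.FF...... | a=[4] b=[0] d=[3, 1]
append(d, 3): bitmap=FFFFFFF.... | a=[4] b=[0] d=[3, 1, 2, 5, 6]
unlink(b): bitmap=.FFFFFF.... | a=[4] d=[3, 1, 2, 5, 6]

blocks(d) = [3, 1, 2, 5, 6]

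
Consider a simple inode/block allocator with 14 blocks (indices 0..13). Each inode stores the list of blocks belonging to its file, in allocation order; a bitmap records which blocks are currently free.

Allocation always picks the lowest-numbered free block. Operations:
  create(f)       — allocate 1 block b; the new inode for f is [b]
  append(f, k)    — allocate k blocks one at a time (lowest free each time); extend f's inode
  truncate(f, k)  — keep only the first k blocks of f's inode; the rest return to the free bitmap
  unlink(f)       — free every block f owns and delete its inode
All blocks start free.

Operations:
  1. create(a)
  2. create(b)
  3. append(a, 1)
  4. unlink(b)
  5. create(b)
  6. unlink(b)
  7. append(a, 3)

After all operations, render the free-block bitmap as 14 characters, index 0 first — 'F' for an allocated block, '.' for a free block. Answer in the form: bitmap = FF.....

bitmap = FFFFF.........

[1] create(a) — a=0 (map F.............)
[2] create(b) — a=0 b=1 (map FF............)
[3] append(a, 1) — a=0,2 b=1 (map FFF...........)
[4] unlink(b) — a=0,2 (map F.F...........)
[5] create(b) — a=0,2 b=1 (map FFF...........)
[6] unlink(b) — a=0,2 (map F.F...........)
[7] append(a, 3) — a=0,2,1,3,4 (map FFFFF.........)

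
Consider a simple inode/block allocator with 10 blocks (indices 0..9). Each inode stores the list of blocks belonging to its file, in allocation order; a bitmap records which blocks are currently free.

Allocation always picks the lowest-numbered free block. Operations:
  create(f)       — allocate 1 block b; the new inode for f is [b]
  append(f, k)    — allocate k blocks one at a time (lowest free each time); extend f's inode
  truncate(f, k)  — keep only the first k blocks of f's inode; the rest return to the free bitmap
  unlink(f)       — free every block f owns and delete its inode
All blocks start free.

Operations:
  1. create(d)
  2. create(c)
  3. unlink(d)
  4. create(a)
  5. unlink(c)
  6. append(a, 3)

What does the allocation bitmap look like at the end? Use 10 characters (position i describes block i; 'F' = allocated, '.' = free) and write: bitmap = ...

create(d): bitmap=F......... | d=[0]
create(c): bitmap=FF........ | c=[1] d=[0]
unlink(d): bitmap=.F........ | c=[1]
create(a): bitmap=FF........ | a=[0] c=[1]
unlink(c): bitmap=F......... | a=[0]
append(a, 3): bitmap=FFFF...... | a=[0, 1, 2, 3]

bitmap = FFFF......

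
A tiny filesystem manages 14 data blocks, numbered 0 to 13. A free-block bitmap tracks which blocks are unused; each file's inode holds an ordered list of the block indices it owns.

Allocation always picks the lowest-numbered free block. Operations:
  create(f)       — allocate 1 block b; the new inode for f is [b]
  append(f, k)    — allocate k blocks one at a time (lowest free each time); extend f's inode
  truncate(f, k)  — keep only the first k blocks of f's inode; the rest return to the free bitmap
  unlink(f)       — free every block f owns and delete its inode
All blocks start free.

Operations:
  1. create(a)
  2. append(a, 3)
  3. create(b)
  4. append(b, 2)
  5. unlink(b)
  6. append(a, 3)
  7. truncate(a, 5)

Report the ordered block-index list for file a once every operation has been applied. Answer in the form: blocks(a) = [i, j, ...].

[1] create(a) — a=0 (map F.............)
[2] append(a, 3) — a=0,1,2,3 (map FFFF..........)
[3] create(b) — a=0,1,2,3 b=4 (map FFFFF.........)
[4] append(b, 2) — a=0,1,2,3 b=4,5,6 (map FFFFFFF.......)
[5] unlink(b) — a=0,1,2,3 (map FFFF..........)
[6] append(a, 3) — a=0,1,2,3,4,5,6 (map FFFFFFF.......)
[7] truncate(a, 5) — a=0,1,2,3,4 (map FFFFF.........)

blocks(a) = [0, 1, 2, 3, 4]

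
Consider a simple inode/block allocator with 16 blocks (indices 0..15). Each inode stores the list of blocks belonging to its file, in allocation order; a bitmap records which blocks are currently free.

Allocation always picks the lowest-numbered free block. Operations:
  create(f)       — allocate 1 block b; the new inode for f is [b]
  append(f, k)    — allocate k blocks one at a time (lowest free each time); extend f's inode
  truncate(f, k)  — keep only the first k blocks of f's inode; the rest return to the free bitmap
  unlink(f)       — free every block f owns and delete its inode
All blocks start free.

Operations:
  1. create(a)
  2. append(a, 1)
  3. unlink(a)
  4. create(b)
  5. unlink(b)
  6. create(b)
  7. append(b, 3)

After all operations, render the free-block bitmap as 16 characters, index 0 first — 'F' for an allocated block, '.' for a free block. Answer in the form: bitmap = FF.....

bitmap = FFFF............

create(a): bitmap=F............... | a=[0]
append(a, 1): bitmap=FF.............. | a=[0, 1]
unlink(a): bitmap=................ | 
create(b): bitmap=F............... | b=[0]
unlink(b): bitmap=................ | 
create(b): bitmap=F............... | b=[0]
append(b, 3): bitmap=FFFF............ | b=[0, 1, 2, 3]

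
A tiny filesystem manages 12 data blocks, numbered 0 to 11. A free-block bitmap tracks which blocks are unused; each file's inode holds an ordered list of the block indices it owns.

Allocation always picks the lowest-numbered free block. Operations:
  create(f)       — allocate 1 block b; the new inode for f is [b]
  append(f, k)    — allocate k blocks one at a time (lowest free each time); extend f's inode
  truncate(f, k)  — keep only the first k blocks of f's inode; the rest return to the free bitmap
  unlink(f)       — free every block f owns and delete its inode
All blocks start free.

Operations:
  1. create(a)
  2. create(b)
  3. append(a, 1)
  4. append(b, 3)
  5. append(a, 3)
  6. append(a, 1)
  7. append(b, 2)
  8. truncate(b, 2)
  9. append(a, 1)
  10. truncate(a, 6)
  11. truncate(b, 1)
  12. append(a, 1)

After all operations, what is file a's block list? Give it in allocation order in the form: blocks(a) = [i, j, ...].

blocks(a) = [0, 2, 6, 7, 8, 9, 3]

  1. create(a)  ⇒  F...........  {a→[0]}
  2. create(b)  ⇒  FF..........  {a→[0]; b→[1]}
  3. append(a, 1)  ⇒  FFF.........  {a→[0, 2]; b→[1]}
  4. append(b, 3)  ⇒  FFFFFF......  {a→[0, 2]; b→[1, 3, 4, 5]}
  5. append(a, 3)  ⇒  FFFFFFFFF...  {a→[0, 2, 6, 7, 8]; b→[1, 3, 4, 5]}
  6. append(a, 1)  ⇒  FFFFFFFFFF..  {a→[0, 2, 6, 7, 8, 9]; b→[1, 3, 4, 5]}
  7. append(b, 2)  ⇒  FFFFFFFFFFFF  {a→[0, 2, 6, 7, 8, 9]; b→[1, 3, 4, 5, 10, 11]}
  8. truncate(b, 2)  ⇒  FFFF..FFFF..  {a→[0, 2, 6, 7, 8, 9]; b→[1, 3]}
  9. append(a, 1)  ⇒  FFFFF.FFFF..  {a→[0, 2, 6, 7, 8, 9, 4]; b→[1, 3]}
  10. truncate(a, 6)  ⇒  FFFF..FFFF..  {a→[0, 2, 6, 7, 8, 9]; b→[1, 3]}
  11. truncate(b, 1)  ⇒  FFF...FFFF..  {a→[0, 2, 6, 7, 8, 9]; b→[1]}
  12. append(a, 1)  ⇒  FFFF..FFFF..  {a→[0, 2, 6, 7, 8, 9, 3]; b→[1]}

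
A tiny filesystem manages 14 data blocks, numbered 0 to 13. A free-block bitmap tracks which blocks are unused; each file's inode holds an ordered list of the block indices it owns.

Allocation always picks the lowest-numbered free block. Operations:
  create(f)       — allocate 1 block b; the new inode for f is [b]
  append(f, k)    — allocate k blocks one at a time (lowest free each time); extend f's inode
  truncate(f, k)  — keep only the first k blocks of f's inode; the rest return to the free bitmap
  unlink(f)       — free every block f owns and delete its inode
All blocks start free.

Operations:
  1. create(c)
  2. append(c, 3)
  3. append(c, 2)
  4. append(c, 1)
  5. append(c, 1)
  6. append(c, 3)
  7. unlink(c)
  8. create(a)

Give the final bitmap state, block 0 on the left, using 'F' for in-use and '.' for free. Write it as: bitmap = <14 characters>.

bitmap = F.............

[1] create(c) — c=0 (map F.............)
[2] append(c, 3) — c=0,1,2,3 (map FFFF..........)
[3] append(c, 2) — c=0,1,2,3,4,5 (map FFFFFF........)
[4] append(c, 1) — c=0,1,2,3,4,5,6 (map FFFFFFF.......)
[5] append(c, 1) — c=0,1,2,3,4,5,6,7 (map FFFFFFFF......)
[6] append(c, 3) — c=0,1,2,3,4,5,6,7,8,9,10 (map FFFFFFFFFFF...)
[7] unlink(c) —  (map ..............)
[8] create(a) — a=0 (map F.............)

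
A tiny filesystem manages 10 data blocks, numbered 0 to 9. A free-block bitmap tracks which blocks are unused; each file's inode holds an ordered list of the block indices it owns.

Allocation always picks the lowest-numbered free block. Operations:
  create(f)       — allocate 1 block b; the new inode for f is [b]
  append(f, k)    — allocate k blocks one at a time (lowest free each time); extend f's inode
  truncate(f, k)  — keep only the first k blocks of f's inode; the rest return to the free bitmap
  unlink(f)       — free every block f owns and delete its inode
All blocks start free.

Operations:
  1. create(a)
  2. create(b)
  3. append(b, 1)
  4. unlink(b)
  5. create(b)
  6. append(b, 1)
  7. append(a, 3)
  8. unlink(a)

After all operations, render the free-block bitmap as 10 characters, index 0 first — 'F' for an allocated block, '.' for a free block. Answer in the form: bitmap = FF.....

bitmap = .FF.......

[1] create(a) — a=0 (map F.........)
[2] create(b) — a=0 b=1 (map FF........)
[3] append(b, 1) — a=0 b=1,2 (map FFF.......)
[4] unlink(b) — a=0 (map F.........)
[5] create(b) — a=0 b=1 (map FF........)
[6] append(b, 1) — a=0 b=1,2 (map FFF.......)
[7] append(a, 3) — a=0,3,4,5 b=1,2 (map FFFFFF....)
[8] unlink(a) — b=1,2 (map .FF.......)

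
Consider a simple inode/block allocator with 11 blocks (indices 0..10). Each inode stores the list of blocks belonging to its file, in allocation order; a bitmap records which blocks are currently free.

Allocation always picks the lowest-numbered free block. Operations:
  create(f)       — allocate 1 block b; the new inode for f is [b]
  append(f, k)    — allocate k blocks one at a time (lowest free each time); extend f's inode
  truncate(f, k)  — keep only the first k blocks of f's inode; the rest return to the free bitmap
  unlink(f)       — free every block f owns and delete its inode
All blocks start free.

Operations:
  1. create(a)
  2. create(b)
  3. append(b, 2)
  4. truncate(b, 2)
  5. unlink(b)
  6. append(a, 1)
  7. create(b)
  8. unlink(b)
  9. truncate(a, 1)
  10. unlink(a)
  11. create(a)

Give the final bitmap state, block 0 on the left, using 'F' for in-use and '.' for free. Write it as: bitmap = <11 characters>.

  1. create(a)  ⇒  F..........  {a→[0]}
  2. create(b)  ⇒  FF.........  {a→[0]; b→[1]}
  3. append(b, 2)  ⇒  FFFF.......  {a→[0]; b→[1, 2, 3]}
  4. truncate(b, 2)  ⇒  FFF........  {a→[0]; b→[1, 2]}
  5. unlink(b)  ⇒  F..........  {a→[0]}
  6. append(a, 1)  ⇒  FF.........  {a→[0, 1]}
  7. create(b)  ⇒  FFF........  {a→[0, 1]; b→[2]}
  8. unlink(b)  ⇒  FF.........  {a→[0, 1]}
  9. truncate(a, 1)  ⇒  F..........  {a→[0]}
  10. unlink(a)  ⇒  ...........  {}
  11. create(a)  ⇒  F..........  {a→[0]}

bitmap = F..........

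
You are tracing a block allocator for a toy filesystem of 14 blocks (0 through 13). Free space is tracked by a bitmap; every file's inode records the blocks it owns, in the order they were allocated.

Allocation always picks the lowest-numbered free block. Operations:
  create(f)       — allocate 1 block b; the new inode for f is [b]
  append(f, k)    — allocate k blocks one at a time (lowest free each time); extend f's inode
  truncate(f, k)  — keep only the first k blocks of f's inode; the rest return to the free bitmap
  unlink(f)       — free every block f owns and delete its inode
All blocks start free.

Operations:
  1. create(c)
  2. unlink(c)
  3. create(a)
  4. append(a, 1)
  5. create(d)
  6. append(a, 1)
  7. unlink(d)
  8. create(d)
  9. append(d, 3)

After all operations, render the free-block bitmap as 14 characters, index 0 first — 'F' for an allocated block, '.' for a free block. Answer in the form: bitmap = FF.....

bitmap = FFFFFFF.......

create(c): bitmap=F............. | c=[0]
unlink(c): bitmap=.............. | 
create(a): bitmap=F............. | a=[0]
append(a, 1): bitmap=FF............ | a=[0, 1]
create(d): bitmap=FFF........... | a=[0, 1] d=[2]
append(a, 1): bitmap=FFFF.......... | a=[0, 1, 3] d=[2]
unlink(d): bitmap=FF.F.......... | a=[0, 1, 3]
create(d): bitmap=FFFF.......... | a=[0, 1, 3] d=[2]
append(d, 3): bitmap=FFFFFFF....... | a=[0, 1, 3] d=[2, 4, 5, 6]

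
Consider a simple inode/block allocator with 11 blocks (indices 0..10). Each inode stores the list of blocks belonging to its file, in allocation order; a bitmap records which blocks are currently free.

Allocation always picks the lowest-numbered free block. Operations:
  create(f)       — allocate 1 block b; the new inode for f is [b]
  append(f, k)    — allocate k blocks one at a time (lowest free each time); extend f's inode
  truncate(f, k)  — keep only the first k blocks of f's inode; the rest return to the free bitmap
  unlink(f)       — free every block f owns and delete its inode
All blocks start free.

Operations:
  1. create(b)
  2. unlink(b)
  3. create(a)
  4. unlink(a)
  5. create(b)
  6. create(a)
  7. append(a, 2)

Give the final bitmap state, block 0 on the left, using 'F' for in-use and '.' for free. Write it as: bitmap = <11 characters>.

bitmap = FFFF.......

after create(b) → b:[0]  free=[F..........]
after unlink(b) →   free=[...........]
after create(a) → a:[0]  free=[F..........]
after unlink(a) →   free=[...........]
after create(b) → b:[0]  free=[F..........]
after create(a) → a:[1], b:[0]  free=[FF.........]
after append(a, 2) → a:[1, 2, 3], b:[0]  free=[FFFF.......]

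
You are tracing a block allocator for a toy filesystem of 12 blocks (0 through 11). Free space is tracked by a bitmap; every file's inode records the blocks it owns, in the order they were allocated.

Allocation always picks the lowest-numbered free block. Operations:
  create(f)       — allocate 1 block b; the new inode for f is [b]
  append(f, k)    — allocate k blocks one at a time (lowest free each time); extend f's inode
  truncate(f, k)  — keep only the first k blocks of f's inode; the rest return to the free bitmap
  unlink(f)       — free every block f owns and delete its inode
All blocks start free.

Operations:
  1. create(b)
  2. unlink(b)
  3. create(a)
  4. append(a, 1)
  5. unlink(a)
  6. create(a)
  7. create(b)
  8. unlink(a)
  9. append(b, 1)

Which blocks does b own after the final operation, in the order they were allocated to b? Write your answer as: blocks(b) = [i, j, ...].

blocks(b) = [1, 0]

after create(b) → b:[0]  free=[F...........]
after unlink(b) →   free=[............]
after create(a) → a:[0]  free=[F...........]
after append(a, 1) → a:[0, 1]  free=[FF..........]
after unlink(a) →   free=[............]
after create(a) → a:[0]  free=[F...........]
after create(b) → a:[0], b:[1]  free=[FF..........]
after unlink(a) → b:[1]  free=[.F..........]
after append(b, 1) → b:[1, 0]  free=[FF..........]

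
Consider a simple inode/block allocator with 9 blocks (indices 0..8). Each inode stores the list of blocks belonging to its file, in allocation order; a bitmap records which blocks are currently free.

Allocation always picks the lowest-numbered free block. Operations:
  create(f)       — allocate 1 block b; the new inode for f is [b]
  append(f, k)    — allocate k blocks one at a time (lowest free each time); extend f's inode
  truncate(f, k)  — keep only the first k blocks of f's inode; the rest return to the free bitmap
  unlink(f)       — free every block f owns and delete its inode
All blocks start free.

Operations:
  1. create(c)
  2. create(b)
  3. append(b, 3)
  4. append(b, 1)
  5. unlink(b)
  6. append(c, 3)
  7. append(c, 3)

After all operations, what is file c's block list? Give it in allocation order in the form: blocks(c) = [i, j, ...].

blocks(c) = [0, 1, 2, 3, 4, 5, 6]

[1] create(c) — c=0 (map F........)
[2] create(b) — b=1 c=0 (map FF.......)
[3] append(b, 3) — b=1,2,3,4 c=0 (map FFFFF....)
[4] append(b, 1) — b=1,2,3,4,5 c=0 (map FFFFFF...)
[5] unlink(b) — c=0 (map F........)
[6] append(c, 3) — c=0,1,2,3 (map FFFF.....)
[7] append(c, 3) — c=0,1,2,3,4,5,6 (map FFFFFFF..)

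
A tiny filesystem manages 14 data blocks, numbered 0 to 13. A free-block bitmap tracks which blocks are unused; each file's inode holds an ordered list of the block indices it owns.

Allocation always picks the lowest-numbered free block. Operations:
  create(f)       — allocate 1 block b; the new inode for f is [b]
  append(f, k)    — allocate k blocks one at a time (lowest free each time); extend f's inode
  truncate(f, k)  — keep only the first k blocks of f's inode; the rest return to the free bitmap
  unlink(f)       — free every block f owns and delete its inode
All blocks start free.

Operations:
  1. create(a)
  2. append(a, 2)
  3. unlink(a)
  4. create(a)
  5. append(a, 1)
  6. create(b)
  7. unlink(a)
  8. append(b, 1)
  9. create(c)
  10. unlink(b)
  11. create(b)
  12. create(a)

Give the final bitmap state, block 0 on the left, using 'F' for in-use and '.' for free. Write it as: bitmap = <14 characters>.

create(a): bitmap=F............. | a=[0]
append(a, 2): bitmap=FFF........... | a=[0, 1, 2]
unlink(a): bitmap=.............. | 
create(a): bitmap=F............. | a=[0]
append(a, 1): bitmap=FF............ | a=[0, 1]
create(b): bitmap=FFF........... | a=[0, 1] b=[2]
unlink(a): bitmap=..F........... | b=[2]
append(b, 1): bitmap=F.F........... | b=[2, 0]
create(c): bitmap=FFF........... | b=[2, 0] c=[1]
unlink(b): bitmap=.F............ | c=[1]
create(b): bitmap=FF............ | b=[0] c=[1]
create(a): bitmap=FFF........... | a=[2] b=[0] c=[1]

bitmap = FFF...........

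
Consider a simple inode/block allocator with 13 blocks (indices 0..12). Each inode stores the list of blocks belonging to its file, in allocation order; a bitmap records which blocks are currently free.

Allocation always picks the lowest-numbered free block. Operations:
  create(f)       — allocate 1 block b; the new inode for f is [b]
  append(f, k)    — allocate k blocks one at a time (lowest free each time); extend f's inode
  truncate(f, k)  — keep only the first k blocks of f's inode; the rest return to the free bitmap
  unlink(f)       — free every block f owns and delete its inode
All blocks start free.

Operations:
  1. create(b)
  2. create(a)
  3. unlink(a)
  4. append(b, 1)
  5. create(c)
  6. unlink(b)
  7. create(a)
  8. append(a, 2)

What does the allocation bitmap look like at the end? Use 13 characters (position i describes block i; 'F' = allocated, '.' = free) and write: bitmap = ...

bitmap = FFFF.........

  1. create(b)  ⇒  F............  {b→[0]}
  2. create(a)  ⇒  FF...........  {a→[1]; b→[0]}
  3. unlink(a)  ⇒  F............  {b→[0]}
  4. append(b, 1)  ⇒  FF...........  {b→[0, 1]}
  5. create(c)  ⇒  FFF..........  {b→[0, 1]; c→[2]}
  6. unlink(b)  ⇒  ..F..........  {c→[2]}
  7. create(a)  ⇒  F.F..........  {a→[0]; c→[2]}
  8. append(a, 2)  ⇒  FFFF.........  {a→[0, 1, 3]; c→[2]}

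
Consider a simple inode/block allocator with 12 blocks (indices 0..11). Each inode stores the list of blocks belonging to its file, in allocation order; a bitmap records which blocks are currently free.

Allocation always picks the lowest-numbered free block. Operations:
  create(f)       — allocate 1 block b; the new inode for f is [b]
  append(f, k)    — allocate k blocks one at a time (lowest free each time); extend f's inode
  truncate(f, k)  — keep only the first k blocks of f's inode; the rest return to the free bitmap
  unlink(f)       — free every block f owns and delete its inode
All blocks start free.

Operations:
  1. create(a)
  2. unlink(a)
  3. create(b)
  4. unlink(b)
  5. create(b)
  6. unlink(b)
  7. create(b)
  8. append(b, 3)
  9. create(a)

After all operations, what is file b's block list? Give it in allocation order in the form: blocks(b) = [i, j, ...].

  1. create(a)  ⇒  F...........  {a→[0]}
  2. unlink(a)  ⇒  ............  {}
  3. create(b)  ⇒  F...........  {b→[0]}
  4. unlink(b)  ⇒  ............  {}
  5. create(b)  ⇒  F...........  {b→[0]}
  6. unlink(b)  ⇒  ............  {}
  7. create(b)  ⇒  F...........  {b→[0]}
  8. append(b, 3)  ⇒  FFFF........  {b→[0, 1, 2, 3]}
  9. create(a)  ⇒  FFFFF.......  {a→[4]; b→[0, 1, 2, 3]}

blocks(b) = [0, 1, 2, 3]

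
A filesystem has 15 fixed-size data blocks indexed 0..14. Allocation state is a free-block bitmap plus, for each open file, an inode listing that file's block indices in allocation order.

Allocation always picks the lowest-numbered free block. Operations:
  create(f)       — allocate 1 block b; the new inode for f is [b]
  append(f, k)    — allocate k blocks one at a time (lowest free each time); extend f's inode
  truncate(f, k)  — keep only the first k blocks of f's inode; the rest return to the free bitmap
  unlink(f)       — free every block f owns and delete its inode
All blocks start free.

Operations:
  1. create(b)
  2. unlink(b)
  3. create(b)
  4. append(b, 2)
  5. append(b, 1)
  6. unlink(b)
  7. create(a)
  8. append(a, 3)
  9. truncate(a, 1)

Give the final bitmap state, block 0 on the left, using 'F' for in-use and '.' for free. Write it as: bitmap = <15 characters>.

[1] create(b) — b=0 (map F..............)
[2] unlink(b) —  (map ...............)
[3] create(b) — b=0 (map F..............)
[4] append(b, 2) — b=0,1,2 (map FFF............)
[5] append(b, 1) — b=0,1,2,3 (map FFFF...........)
[6] unlink(b) —  (map ...............)
[7] create(a) — a=0 (map F..............)
[8] append(a, 3) — a=0,1,2,3 (map FFFF...........)
[9] truncate(a, 1) — a=0 (map F..............)

bitmap = F..............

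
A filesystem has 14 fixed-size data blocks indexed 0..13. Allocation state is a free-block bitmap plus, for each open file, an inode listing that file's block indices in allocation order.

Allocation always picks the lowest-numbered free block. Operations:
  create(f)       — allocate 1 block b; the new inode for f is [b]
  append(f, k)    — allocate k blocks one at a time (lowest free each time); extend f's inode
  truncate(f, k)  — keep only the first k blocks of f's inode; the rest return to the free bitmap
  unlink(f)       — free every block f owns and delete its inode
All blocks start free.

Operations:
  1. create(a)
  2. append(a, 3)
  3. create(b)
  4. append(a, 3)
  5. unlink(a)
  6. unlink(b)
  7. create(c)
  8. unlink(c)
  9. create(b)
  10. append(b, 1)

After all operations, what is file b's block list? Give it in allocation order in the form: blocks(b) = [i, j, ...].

create(a): bitmap=F............. | a=[0]
append(a, 3): bitmap=FFFF.......... | a=[0, 1, 2, 3]
create(b): bitmap=FFFFF......... | a=[0, 1, 2, 3] b=[4]
append(a, 3): bitmap=FFFFFFFF...... | a=[0, 1, 2, 3, 5, 6, 7] b=[4]
unlink(a): bitmap=....F......... | b=[4]
unlink(b): bitmap=.............. | 
create(c): bitmap=F............. | c=[0]
unlink(c): bitmap=.............. | 
create(b): bitmap=F............. | b=[0]
append(b, 1): bitmap=FF............ | b=[0, 1]

blocks(b) = [0, 1]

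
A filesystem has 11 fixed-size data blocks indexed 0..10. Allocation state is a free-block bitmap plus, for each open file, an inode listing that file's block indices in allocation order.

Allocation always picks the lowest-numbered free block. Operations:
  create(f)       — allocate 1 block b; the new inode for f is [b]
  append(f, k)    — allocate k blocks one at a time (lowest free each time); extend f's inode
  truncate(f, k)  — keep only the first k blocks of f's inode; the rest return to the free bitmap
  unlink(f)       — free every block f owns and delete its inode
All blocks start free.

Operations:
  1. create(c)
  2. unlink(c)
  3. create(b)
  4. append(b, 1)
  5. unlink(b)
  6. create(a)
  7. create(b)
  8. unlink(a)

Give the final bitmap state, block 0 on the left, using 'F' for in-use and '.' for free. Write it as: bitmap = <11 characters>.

bitmap = .F.........

[1] create(c) — c=0 (map F..........)
[2] unlink(c) —  (map ...........)
[3] create(b) — b=0 (map F..........)
[4] append(b, 1) — b=0,1 (map FF.........)
[5] unlink(b) —  (map ...........)
[6] create(a) — a=0 (map F..........)
[7] create(b) — a=0 b=1 (map FF.........)
[8] unlink(a) — b=1 (map .F.........)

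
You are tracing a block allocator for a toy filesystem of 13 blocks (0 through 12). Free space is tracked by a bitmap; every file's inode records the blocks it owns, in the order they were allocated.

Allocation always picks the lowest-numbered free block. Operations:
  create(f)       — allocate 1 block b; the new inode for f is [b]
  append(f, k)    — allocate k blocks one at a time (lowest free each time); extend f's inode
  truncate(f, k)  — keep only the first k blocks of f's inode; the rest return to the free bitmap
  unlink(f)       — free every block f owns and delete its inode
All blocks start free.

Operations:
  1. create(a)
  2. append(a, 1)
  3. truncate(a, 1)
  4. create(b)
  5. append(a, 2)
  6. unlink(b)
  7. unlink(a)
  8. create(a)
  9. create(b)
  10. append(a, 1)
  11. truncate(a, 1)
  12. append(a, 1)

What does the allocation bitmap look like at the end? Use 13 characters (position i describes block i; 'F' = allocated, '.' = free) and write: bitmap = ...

bitmap = FFF..........

[1] create(a) — a=0 (map F............)
[2] append(a, 1) — a=0,1 (map FF...........)
[3] truncate(a, 1) — a=0 (map F............)
[4] create(b) — a=0 b=1 (map FF...........)
[5] append(a, 2) — a=0,2,3 b=1 (map FFFF.........)
[6] unlink(b) — a=0,2,3 (map F.FF.........)
[7] unlink(a) —  (map .............)
[8] create(a) — a=0 (map F............)
[9] create(b) — a=0 b=1 (map FF...........)
[10] append(a, 1) — a=0,2 b=1 (map FFF..........)
[11] truncate(a, 1) — a=0 b=1 (map FF...........)
[12] append(a, 1) — a=0,2 b=1 (map FFF..........)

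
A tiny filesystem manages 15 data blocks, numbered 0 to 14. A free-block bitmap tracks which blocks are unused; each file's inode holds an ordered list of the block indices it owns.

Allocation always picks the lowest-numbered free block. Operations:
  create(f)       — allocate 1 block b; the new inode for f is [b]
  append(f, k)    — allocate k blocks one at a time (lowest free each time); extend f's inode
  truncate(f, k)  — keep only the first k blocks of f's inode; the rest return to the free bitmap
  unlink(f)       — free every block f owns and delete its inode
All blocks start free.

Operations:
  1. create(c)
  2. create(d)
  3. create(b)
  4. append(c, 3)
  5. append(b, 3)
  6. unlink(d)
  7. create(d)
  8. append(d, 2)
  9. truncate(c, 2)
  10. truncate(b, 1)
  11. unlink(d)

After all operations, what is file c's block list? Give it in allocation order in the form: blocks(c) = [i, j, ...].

blocks(c) = [0, 3]

  1. create(c)  ⇒  F..............  {c→[0]}
  2. create(d)  ⇒  FF.............  {c→[0]; d→[1]}
  3. create(b)  ⇒  FFF............  {b→[2]; c→[0]; d→[1]}
  4. append(c, 3)  ⇒  FFFFFF.........  {b→[2]; c→[0, 3, 4, 5]; d→[1]}
  5. append(b, 3)  ⇒  FFFFFFFFF......  {b→[2, 6, 7, 8]; c→[0, 3, 4, 5]; d→[1]}
  6. unlink(d)  ⇒  F.FFFFFFF......  {b→[2, 6, 7, 8]; c→[0, 3, 4, 5]}
  7. create(d)  ⇒  FFFFFFFFF......  {b→[2, 6, 7, 8]; c→[0, 3, 4, 5]; d→[1]}
  8. append(d, 2)  ⇒  FFFFFFFFFFF....  {b→[2, 6, 7, 8]; c→[0, 3, 4, 5]; d→[1, 9, 10]}
  9. truncate(c, 2)  ⇒  FFFF..FFFFF....  {b→[2, 6, 7, 8]; c→[0, 3]; d→[1, 9, 10]}
  10. truncate(b, 1)  ⇒  FFFF.....FF....  {b→[2]; c→[0, 3]; d→[1, 9, 10]}
  11. unlink(d)  ⇒  F.FF...........  {b→[2]; c→[0, 3]}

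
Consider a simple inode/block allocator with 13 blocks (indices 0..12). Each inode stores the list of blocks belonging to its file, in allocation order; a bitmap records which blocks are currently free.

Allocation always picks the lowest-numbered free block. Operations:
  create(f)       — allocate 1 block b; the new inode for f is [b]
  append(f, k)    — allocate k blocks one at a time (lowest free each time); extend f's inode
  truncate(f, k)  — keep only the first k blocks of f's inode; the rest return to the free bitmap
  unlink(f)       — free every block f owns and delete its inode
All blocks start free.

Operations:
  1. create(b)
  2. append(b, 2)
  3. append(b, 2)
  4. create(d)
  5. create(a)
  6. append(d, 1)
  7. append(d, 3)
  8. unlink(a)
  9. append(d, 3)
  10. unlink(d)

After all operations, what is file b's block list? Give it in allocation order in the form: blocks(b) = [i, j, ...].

blocks(b) = [0, 1, 2, 3, 4]

[1] create(b) — b=0 (map F............)
[2] append(b, 2) — b=0,1,2 (map FFF..........)
[3] append(b, 2) — b=0,1,2,3,4 (map FFFFF........)
[4] create(d) — b=0,1,2,3,4 d=5 (map FFFFFF.......)
[5] create(a) — a=6 b=0,1,2,3,4 d=5 (map FFFFFFF......)
[6] append(d, 1) — a=6 b=0,1,2,3,4 d=5,7 (map FFFFFFFF.....)
[7] append(d, 3) — a=6 b=0,1,2,3,4 d=5,7,8,9,10 (map FFFFFFFFFFF..)
[8] unlink(a) — b=0,1,2,3,4 d=5,7,8,9,10 (map FFFFFF.FFFF..)
[9] append(d, 3) — b=0,1,2,3,4 d=5,7,8,9,10,6,11,12 (map FFFFFFFFFFFFF)
[10] unlink(d) — b=0,1,2,3,4 (map FFFFF........)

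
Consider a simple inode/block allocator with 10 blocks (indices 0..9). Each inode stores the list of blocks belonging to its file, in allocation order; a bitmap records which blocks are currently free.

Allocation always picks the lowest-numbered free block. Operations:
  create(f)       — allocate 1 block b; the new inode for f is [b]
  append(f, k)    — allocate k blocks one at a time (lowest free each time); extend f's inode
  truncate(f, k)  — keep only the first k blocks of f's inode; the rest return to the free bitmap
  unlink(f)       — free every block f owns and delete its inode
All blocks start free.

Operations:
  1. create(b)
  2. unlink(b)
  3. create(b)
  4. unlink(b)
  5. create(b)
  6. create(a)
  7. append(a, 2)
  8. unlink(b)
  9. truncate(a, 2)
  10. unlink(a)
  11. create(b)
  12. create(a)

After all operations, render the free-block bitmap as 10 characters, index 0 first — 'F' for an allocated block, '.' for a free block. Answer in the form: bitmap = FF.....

bitmap = FF........

  1. create(b)  ⇒  F.........  {b→[0]}
  2. unlink(b)  ⇒  ..........  {}
  3. create(b)  ⇒  F.........  {b→[0]}
  4. unlink(b)  ⇒  ..........  {}
  5. create(b)  ⇒  F.........  {b→[0]}
  6. create(a)  ⇒  FF........  {a→[1]; b→[0]}
  7. append(a, 2)  ⇒  FFFF......  {a→[1, 2, 3]; b→[0]}
  8. unlink(b)  ⇒  .FFF......  {a→[1, 2, 3]}
  9. truncate(a, 2)  ⇒  .FF.......  {a→[1, 2]}
  10. unlink(a)  ⇒  ..........  {}
  11. create(b)  ⇒  F.........  {b→[0]}
  12. create(a)  ⇒  FF........  {a→[1]; b→[0]}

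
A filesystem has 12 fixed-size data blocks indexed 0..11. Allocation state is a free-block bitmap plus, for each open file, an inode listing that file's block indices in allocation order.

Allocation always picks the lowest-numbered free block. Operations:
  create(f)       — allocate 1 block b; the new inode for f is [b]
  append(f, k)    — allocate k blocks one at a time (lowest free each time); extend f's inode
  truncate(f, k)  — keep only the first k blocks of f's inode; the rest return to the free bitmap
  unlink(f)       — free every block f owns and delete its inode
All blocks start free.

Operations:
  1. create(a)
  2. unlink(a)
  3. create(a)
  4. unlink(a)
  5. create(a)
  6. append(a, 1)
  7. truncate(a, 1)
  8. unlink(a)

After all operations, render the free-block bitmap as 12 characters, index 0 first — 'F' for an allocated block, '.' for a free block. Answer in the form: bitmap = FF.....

bitmap = ............

create(a): bitmap=F........... | a=[0]
unlink(a): bitmap=............ | 
create(a): bitmap=F........... | a=[0]
unlink(a): bitmap=............ | 
create(a): bitmap=F........... | a=[0]
append(a, 1): bitmap=FF.......... | a=[0, 1]
truncate(a, 1): bitmap=F........... | a=[0]
unlink(a): bitmap=............ | 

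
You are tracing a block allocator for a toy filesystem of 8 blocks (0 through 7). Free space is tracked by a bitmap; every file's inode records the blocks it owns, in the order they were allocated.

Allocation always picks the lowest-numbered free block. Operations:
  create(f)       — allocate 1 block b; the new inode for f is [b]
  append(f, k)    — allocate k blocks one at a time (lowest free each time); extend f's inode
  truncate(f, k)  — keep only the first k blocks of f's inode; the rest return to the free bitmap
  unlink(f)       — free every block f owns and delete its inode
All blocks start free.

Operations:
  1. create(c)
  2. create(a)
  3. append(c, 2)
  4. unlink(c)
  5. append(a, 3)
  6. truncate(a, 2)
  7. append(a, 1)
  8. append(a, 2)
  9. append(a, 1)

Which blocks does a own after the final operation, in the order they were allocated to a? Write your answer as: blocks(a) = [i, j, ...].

blocks(a) = [1, 0, 2, 3, 4, 5]

[1] create(c) — c=0 (map F.......)
[2] create(a) — a=1 c=0 (map FF......)
[3] append(c, 2) — a=1 c=0,2,3 (map FFFF....)
[4] unlink(c) — a=1 (map .F......)
[5] append(a, 3) — a=1,0,2,3 (map FFFF....)
[6] truncate(a, 2) — a=1,0 (map FF......)
[7] append(a, 1) — a=1,0,2 (map FFF.....)
[8] append(a, 2) — a=1,0,2,3,4 (map FFFFF...)
[9] append(a, 1) — a=1,0,2,3,4,5 (map FFFFFF..)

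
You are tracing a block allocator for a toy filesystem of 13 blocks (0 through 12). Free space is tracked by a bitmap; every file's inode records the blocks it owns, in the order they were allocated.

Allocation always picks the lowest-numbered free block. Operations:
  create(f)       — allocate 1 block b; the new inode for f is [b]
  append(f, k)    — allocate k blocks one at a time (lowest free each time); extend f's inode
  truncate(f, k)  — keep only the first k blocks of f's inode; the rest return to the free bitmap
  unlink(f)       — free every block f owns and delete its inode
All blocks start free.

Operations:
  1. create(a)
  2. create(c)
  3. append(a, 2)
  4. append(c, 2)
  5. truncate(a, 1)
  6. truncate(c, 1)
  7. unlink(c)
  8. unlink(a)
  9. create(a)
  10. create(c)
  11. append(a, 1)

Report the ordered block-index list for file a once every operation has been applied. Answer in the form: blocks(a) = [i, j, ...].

create(a): bitmap=F............ | a=[0]
create(c): bitmap=FF........... | a=[0] c=[1]
append(a, 2): bitmap=FFFF......... | a=[0, 2, 3] c=[1]
append(c, 2): bitmap=FFFFFF....... | a=[0, 2, 3] c=[1, 4, 5]
truncate(a, 1): bitmap=FF..FF....... | a=[0] c=[1, 4, 5]
truncate(c, 1): bitmap=FF........... | a=[0] c=[1]
unlink(c): bitmap=F............ | a=[0]
unlink(a): bitmap=............. | 
create(a): bitmap=F............ | a=[0]
create(c): bitmap=FF........... | a=[0] c=[1]
append(a, 1): bitmap=FFF.......... | a=[0, 2] c=[1]

blocks(a) = [0, 2]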